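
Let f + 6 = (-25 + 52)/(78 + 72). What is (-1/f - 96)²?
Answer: 777628996/84681 ≈ 9183.0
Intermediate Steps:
f = -291/50 (f = -6 + (-25 + 52)/(78 + 72) = -6 + 27/150 = -6 + 27*(1/150) = -6 + 9/50 = -291/50 ≈ -5.8200)
(-1/f - 96)² = (-1/(-291/50) - 96)² = (-1*(-50/291) - 96)² = (50/291 - 96)² = (-27886/291)² = 777628996/84681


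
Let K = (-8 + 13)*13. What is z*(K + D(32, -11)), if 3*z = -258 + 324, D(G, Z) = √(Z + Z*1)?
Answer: 1430 + 22*I*√22 ≈ 1430.0 + 103.19*I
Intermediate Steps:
K = 65 (K = 5*13 = 65)
D(G, Z) = √2*√Z (D(G, Z) = √(Z + Z) = √(2*Z) = √2*√Z)
z = 22 (z = (-258 + 324)/3 = (⅓)*66 = 22)
z*(K + D(32, -11)) = 22*(65 + √2*√(-11)) = 22*(65 + √2*(I*√11)) = 22*(65 + I*√22) = 1430 + 22*I*√22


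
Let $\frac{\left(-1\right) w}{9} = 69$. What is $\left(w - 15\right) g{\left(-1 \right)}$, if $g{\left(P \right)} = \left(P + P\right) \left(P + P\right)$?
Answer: $-2544$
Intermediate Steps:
$w = -621$ ($w = \left(-9\right) 69 = -621$)
$g{\left(P \right)} = 4 P^{2}$ ($g{\left(P \right)} = 2 P 2 P = 4 P^{2}$)
$\left(w - 15\right) g{\left(-1 \right)} = \left(-621 - 15\right) 4 \left(-1\right)^{2} = - 636 \cdot 4 \cdot 1 = \left(-636\right) 4 = -2544$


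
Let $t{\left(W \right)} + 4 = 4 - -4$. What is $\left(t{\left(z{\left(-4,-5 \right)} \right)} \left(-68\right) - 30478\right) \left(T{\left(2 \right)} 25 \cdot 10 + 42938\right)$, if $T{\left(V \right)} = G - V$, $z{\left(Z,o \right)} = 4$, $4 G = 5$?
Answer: $-1314577875$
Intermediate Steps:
$G = \frac{5}{4}$ ($G = \frac{1}{4} \cdot 5 = \frac{5}{4} \approx 1.25$)
$t{\left(W \right)} = 4$ ($t{\left(W \right)} = -4 + \left(4 - -4\right) = -4 + \left(4 + 4\right) = -4 + 8 = 4$)
$T{\left(V \right)} = \frac{5}{4} - V$
$\left(t{\left(z{\left(-4,-5 \right)} \right)} \left(-68\right) - 30478\right) \left(T{\left(2 \right)} 25 \cdot 10 + 42938\right) = \left(4 \left(-68\right) - 30478\right) \left(\left(\frac{5}{4} - 2\right) 25 \cdot 10 + 42938\right) = \left(-272 - 30478\right) \left(\left(\frac{5}{4} - 2\right) 25 \cdot 10 + 42938\right) = - 30750 \left(\left(- \frac{3}{4}\right) 25 \cdot 10 + 42938\right) = - 30750 \left(\left(- \frac{75}{4}\right) 10 + 42938\right) = - 30750 \left(- \frac{375}{2} + 42938\right) = \left(-30750\right) \frac{85501}{2} = -1314577875$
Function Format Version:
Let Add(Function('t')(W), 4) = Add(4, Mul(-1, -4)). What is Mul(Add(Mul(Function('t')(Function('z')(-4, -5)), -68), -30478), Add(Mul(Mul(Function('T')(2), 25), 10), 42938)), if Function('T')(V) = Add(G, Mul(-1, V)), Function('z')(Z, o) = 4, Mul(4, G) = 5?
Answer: -1314577875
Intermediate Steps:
G = Rational(5, 4) (G = Mul(Rational(1, 4), 5) = Rational(5, 4) ≈ 1.2500)
Function('t')(W) = 4 (Function('t')(W) = Add(-4, Add(4, Mul(-1, -4))) = Add(-4, Add(4, 4)) = Add(-4, 8) = 4)
Function('T')(V) = Add(Rational(5, 4), Mul(-1, V))
Mul(Add(Mul(Function('t')(Function('z')(-4, -5)), -68), -30478), Add(Mul(Mul(Function('T')(2), 25), 10), 42938)) = Mul(Add(Mul(4, -68), -30478), Add(Mul(Mul(Add(Rational(5, 4), Mul(-1, 2)), 25), 10), 42938)) = Mul(Add(-272, -30478), Add(Mul(Mul(Add(Rational(5, 4), -2), 25), 10), 42938)) = Mul(-30750, Add(Mul(Mul(Rational(-3, 4), 25), 10), 42938)) = Mul(-30750, Add(Mul(Rational(-75, 4), 10), 42938)) = Mul(-30750, Add(Rational(-375, 2), 42938)) = Mul(-30750, Rational(85501, 2)) = -1314577875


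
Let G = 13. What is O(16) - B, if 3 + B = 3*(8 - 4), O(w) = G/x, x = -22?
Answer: -211/22 ≈ -9.5909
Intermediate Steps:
O(w) = -13/22 (O(w) = 13/(-22) = 13*(-1/22) = -13/22)
B = 9 (B = -3 + 3*(8 - 4) = -3 + 3*4 = -3 + 12 = 9)
O(16) - B = -13/22 - 1*9 = -13/22 - 9 = -211/22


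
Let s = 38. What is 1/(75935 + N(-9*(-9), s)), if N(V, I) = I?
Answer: 1/75973 ≈ 1.3163e-5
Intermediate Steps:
1/(75935 + N(-9*(-9), s)) = 1/(75935 + 38) = 1/75973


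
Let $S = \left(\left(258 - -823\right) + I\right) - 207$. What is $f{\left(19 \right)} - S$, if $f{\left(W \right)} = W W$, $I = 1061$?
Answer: $-1574$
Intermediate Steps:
$f{\left(W \right)} = W^{2}$
$S = 1935$ ($S = \left(\left(258 - -823\right) + 1061\right) - 207 = \left(\left(258 + 823\right) + 1061\right) - 207 = \left(1081 + 1061\right) - 207 = 2142 - 207 = 1935$)
$f{\left(19 \right)} - S = 19^{2} - 1935 = 361 - 1935 = -1574$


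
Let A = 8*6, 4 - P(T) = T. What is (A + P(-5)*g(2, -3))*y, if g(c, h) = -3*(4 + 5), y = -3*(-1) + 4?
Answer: -1365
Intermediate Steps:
P(T) = 4 - T
A = 48
y = 7 (y = 3 + 4 = 7)
g(c, h) = -27 (g(c, h) = -3*9 = -27)
(A + P(-5)*g(2, -3))*y = (48 + (4 - 1*(-5))*(-27))*7 = (48 + (4 + 5)*(-27))*7 = (48 + 9*(-27))*7 = (48 - 243)*7 = -195*7 = -1365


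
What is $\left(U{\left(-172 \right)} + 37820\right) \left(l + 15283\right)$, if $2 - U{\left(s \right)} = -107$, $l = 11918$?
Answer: $1031706729$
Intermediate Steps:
$U{\left(s \right)} = 109$ ($U{\left(s \right)} = 2 - -107 = 2 + 107 = 109$)
$\left(U{\left(-172 \right)} + 37820\right) \left(l + 15283\right) = \left(109 + 37820\right) \left(11918 + 15283\right) = 37929 \cdot 27201 = 1031706729$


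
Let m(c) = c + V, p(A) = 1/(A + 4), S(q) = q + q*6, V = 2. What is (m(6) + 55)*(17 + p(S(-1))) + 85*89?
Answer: 8615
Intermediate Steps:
S(q) = 7*q (S(q) = q + 6*q = 7*q)
p(A) = 1/(4 + A)
m(c) = 2 + c (m(c) = c + 2 = 2 + c)
(m(6) + 55)*(17 + p(S(-1))) + 85*89 = ((2 + 6) + 55)*(17 + 1/(4 + 7*(-1))) + 85*89 = (8 + 55)*(17 + 1/(4 - 7)) + 7565 = 63*(17 + 1/(-3)) + 7565 = 63*(17 - 1/3) + 7565 = 63*(50/3) + 7565 = 1050 + 7565 = 8615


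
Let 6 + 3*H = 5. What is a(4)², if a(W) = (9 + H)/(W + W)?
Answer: 169/144 ≈ 1.1736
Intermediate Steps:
H = -⅓ (H = -2 + (⅓)*5 = -2 + 5/3 = -⅓ ≈ -0.33333)
a(W) = 13/(3*W) (a(W) = (9 - ⅓)/(W + W) = 26/(3*((2*W))) = 26*(1/(2*W))/3 = 13/(3*W))
a(4)² = ((13/3)/4)² = ((13/3)*(¼))² = (13/12)² = 169/144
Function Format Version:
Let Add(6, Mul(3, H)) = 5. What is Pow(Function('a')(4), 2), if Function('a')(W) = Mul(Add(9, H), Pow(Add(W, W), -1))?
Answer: Rational(169, 144) ≈ 1.1736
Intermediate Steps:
H = Rational(-1, 3) (H = Add(-2, Mul(Rational(1, 3), 5)) = Add(-2, Rational(5, 3)) = Rational(-1, 3) ≈ -0.33333)
Function('a')(W) = Mul(Rational(13, 3), Pow(W, -1)) (Function('a')(W) = Mul(Add(9, Rational(-1, 3)), Pow(Add(W, W), -1)) = Mul(Rational(26, 3), Pow(Mul(2, W), -1)) = Mul(Rational(26, 3), Mul(Rational(1, 2), Pow(W, -1))) = Mul(Rational(13, 3), Pow(W, -1)))
Pow(Function('a')(4), 2) = Pow(Mul(Rational(13, 3), Pow(4, -1)), 2) = Pow(Mul(Rational(13, 3), Rational(1, 4)), 2) = Pow(Rational(13, 12), 2) = Rational(169, 144)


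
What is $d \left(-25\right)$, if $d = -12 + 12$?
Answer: $0$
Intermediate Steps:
$d = 0$
$d \left(-25\right) = 0 \left(-25\right) = 0$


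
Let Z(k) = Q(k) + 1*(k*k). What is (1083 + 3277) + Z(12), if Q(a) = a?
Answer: 4516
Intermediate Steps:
Z(k) = k + k**2 (Z(k) = k + 1*(k*k) = k + 1*k**2 = k + k**2)
(1083 + 3277) + Z(12) = (1083 + 3277) + 12*(1 + 12) = 4360 + 12*13 = 4360 + 156 = 4516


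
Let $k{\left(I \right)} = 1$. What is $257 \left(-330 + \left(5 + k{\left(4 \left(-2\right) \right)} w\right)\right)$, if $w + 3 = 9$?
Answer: $-81983$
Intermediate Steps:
$w = 6$ ($w = -3 + 9 = 6$)
$257 \left(-330 + \left(5 + k{\left(4 \left(-2\right) \right)} w\right)\right) = 257 \left(-330 + \left(5 + 1 \cdot 6\right)\right) = 257 \left(-330 + \left(5 + 6\right)\right) = 257 \left(-330 + 11\right) = 257 \left(-319\right) = -81983$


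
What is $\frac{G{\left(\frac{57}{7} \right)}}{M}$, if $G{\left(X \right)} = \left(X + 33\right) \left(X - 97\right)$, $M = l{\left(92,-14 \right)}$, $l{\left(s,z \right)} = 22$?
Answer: $- \frac{89568}{539} \approx -166.17$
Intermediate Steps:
$M = 22$
$G{\left(X \right)} = \left(-97 + X\right) \left(33 + X\right)$ ($G{\left(X \right)} = \left(33 + X\right) \left(-97 + X\right) = \left(-97 + X\right) \left(33 + X\right)$)
$\frac{G{\left(\frac{57}{7} \right)}}{M} = \frac{-3201 + \left(\frac{57}{7}\right)^{2} - 64 \cdot \frac{57}{7}}{22} = \left(-3201 + \left(57 \cdot \frac{1}{7}\right)^{2} - 64 \cdot 57 \cdot \frac{1}{7}\right) \frac{1}{22} = \left(-3201 + \left(\frac{57}{7}\right)^{2} - \frac{3648}{7}\right) \frac{1}{22} = \left(-3201 + \frac{3249}{49} - \frac{3648}{7}\right) \frac{1}{22} = \left(- \frac{179136}{49}\right) \frac{1}{22} = - \frac{89568}{539}$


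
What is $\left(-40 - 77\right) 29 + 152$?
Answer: $-3241$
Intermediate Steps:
$\left(-40 - 77\right) 29 + 152 = \left(-117\right) 29 + 152 = -3393 + 152 = -3241$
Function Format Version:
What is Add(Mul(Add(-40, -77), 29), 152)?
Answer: -3241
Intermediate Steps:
Add(Mul(Add(-40, -77), 29), 152) = Add(Mul(-117, 29), 152) = Add(-3393, 152) = -3241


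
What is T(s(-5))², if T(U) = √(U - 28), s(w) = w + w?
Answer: -38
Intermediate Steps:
s(w) = 2*w
T(U) = √(-28 + U)
T(s(-5))² = (√(-28 + 2*(-5)))² = (√(-28 - 10))² = (√(-38))² = (I*√38)² = -38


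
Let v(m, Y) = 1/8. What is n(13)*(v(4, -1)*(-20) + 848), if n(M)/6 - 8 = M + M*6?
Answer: 502227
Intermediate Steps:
v(m, Y) = 1/8
n(M) = 48 + 42*M (n(M) = 48 + 6*(M + M*6) = 48 + 6*(M + 6*M) = 48 + 6*(7*M) = 48 + 42*M)
n(13)*(v(4, -1)*(-20) + 848) = (48 + 42*13)*((1/8)*(-20) + 848) = (48 + 546)*(-5/2 + 848) = 594*(1691/2) = 502227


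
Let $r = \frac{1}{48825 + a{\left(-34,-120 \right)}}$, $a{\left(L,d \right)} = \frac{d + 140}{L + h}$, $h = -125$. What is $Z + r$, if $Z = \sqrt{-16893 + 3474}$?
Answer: $\frac{159}{7763155} + 3 i \sqrt{1491} \approx 2.0481 \cdot 10^{-5} + 115.84 i$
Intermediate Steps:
$a{\left(L,d \right)} = \frac{140 + d}{-125 + L}$ ($a{\left(L,d \right)} = \frac{d + 140}{L - 125} = \frac{140 + d}{-125 + L}$)
$r = \frac{159}{7763155}$ ($r = \frac{1}{48825 + \frac{140 - 120}{-125 - 34}} = \frac{1}{48825 + \frac{1}{-159} \cdot 20} = \frac{1}{48825 - \frac{20}{159}} = \frac{1}{\frac{7763155}{159}} = \frac{159}{7763155} \approx 2.0481 \cdot 10^{-5}$)
$Z = 3 i \sqrt{1491}$ ($Z = \sqrt{-13419} = 3 i \sqrt{1491} \approx 115.84 i$)
$Z + r = 3 i \sqrt{1491} + \frac{159}{7763155} = \frac{159}{7763155} + 3 i \sqrt{1491}$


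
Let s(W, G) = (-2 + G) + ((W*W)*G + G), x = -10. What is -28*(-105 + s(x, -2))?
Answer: 8708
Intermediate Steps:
s(W, G) = -2 + 2*G + G*W² (s(W, G) = (-2 + G) + (W²*G + G) = (-2 + G) + (G*W² + G) = (-2 + G) + (G + G*W²) = -2 + 2*G + G*W²)
-28*(-105 + s(x, -2)) = -28*(-105 + (-2 + 2*(-2) - 2*(-10)²)) = -28*(-105 + (-2 - 4 - 2*100)) = -28*(-105 + (-2 - 4 - 200)) = -28*(-105 - 206) = -28*(-311) = 8708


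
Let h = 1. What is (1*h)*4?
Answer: 4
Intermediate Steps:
(1*h)*4 = (1*1)*4 = 1*4 = 4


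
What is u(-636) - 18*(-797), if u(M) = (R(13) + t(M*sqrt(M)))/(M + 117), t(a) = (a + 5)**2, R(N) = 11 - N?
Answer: 264705007/519 + 4240*I*sqrt(159)/173 ≈ 5.1003e+5 + 309.04*I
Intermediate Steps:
t(a) = (5 + a)**2
u(M) = (-2 + (5 + M**(3/2))**2)/(117 + M) (u(M) = ((11 - 1*13) + (5 + M*sqrt(M))**2)/(M + 117) = ((11 - 13) + (5 + M**(3/2))**2)/(117 + M) = (-2 + (5 + M**(3/2))**2)/(117 + M))
u(-636) - 18*(-797) = (-2 + (5 + (-636)**(3/2))**2)/(117 - 636) - 18*(-797) = (-2 + (5 - 1272*I*sqrt(159))**2)/(-519) + 14346 = -(-2 + (5 - 1272*I*sqrt(159))**2)/519 + 14346 = (2/519 - (5 - 1272*I*sqrt(159))**2/519) + 14346 = 7445576/519 - (5 - 1272*I*sqrt(159))**2/519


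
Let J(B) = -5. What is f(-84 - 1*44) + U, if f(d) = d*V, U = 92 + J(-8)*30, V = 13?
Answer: -1722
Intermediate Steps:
U = -58 (U = 92 - 5*30 = 92 - 150 = -58)
f(d) = 13*d (f(d) = d*13 = 13*d)
f(-84 - 1*44) + U = 13*(-84 - 1*44) - 58 = 13*(-84 - 44) - 58 = 13*(-128) - 58 = -1664 - 58 = -1722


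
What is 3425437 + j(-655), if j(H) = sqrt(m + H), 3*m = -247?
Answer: 3425437 + 2*I*sqrt(1659)/3 ≈ 3.4254e+6 + 27.154*I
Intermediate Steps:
m = -247/3 (m = (1/3)*(-247) = -247/3 ≈ -82.333)
j(H) = sqrt(-247/3 + H)
3425437 + j(-655) = 3425437 + sqrt(-741 + 9*(-655))/3 = 3425437 + sqrt(-741 - 5895)/3 = 3425437 + sqrt(-6636)/3 = 3425437 + (2*I*sqrt(1659))/3 = 3425437 + 2*I*sqrt(1659)/3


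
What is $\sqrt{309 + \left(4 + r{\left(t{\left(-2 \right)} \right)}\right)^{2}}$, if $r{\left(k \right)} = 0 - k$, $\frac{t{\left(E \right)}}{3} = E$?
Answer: $\sqrt{409} \approx 20.224$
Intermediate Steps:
$t{\left(E \right)} = 3 E$
$r{\left(k \right)} = - k$
$\sqrt{309 + \left(4 + r{\left(t{\left(-2 \right)} \right)}\right)^{2}} = \sqrt{309 + \left(4 - 3 \left(-2\right)\right)^{2}} = \sqrt{309 + \left(4 - -6\right)^{2}} = \sqrt{309 + \left(4 + 6\right)^{2}} = \sqrt{309 + 10^{2}} = \sqrt{309 + 100} = \sqrt{409}$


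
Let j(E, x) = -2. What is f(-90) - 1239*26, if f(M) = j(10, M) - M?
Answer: -32126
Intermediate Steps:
f(M) = -2 - M
f(-90) - 1239*26 = (-2 - 1*(-90)) - 1239*26 = (-2 + 90) - 1*32214 = 88 - 32214 = -32126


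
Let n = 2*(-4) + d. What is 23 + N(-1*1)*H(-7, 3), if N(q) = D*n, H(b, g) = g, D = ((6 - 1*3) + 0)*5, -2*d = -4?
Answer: -247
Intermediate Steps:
d = 2 (d = -½*(-4) = 2)
n = -6 (n = 2*(-4) + 2 = -8 + 2 = -6)
D = 15 (D = ((6 - 3) + 0)*5 = (3 + 0)*5 = 3*5 = 15)
N(q) = -90 (N(q) = 15*(-6) = -90)
23 + N(-1*1)*H(-7, 3) = 23 - 90*3 = 23 - 270 = -247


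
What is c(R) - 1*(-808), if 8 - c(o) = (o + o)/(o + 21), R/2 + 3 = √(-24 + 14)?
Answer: 43268/53 - 84*I*√10/265 ≈ 816.38 - 1.0024*I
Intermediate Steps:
R = -6 + 2*I*√10 (R = -6 + 2*√(-24 + 14) = -6 + 2*√(-10) = -6 + 2*(I*√10) = -6 + 2*I*√10 ≈ -6.0 + 6.3246*I)
c(o) = 8 - 2*o/(21 + o) (c(o) = 8 - (o + o)/(o + 21) = 8 - 2*o/(21 + o))
c(R) - 1*(-808) = 6*(28 + (-6 + 2*I*√10))/(21 + (-6 + 2*I*√10)) - 1*(-808) = 6*(22 + 2*I*√10)/(15 + 2*I*√10) + 808 = 808 + 6*(22 + 2*I*√10)/(15 + 2*I*√10)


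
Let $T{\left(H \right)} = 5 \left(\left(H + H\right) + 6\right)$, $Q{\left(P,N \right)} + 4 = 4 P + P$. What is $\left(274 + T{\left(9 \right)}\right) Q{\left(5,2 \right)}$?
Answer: $8274$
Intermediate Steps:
$Q{\left(P,N \right)} = -4 + 5 P$ ($Q{\left(P,N \right)} = -4 + \left(4 P + P\right) = -4 + 5 P$)
$T{\left(H \right)} = 30 + 10 H$ ($T{\left(H \right)} = 5 \left(2 H + 6\right) = 5 \left(6 + 2 H\right) = 30 + 10 H$)
$\left(274 + T{\left(9 \right)}\right) Q{\left(5,2 \right)} = \left(274 + \left(30 + 10 \cdot 9\right)\right) \left(-4 + 5 \cdot 5\right) = \left(274 + \left(30 + 90\right)\right) \left(-4 + 25\right) = \left(274 + 120\right) 21 = 394 \cdot 21 = 8274$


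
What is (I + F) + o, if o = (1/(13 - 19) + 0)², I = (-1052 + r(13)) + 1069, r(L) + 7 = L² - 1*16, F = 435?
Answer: 21529/36 ≈ 598.03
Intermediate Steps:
r(L) = -23 + L² (r(L) = -7 + (L² - 1*16) = -7 + (L² - 16) = -7 + (-16 + L²) = -23 + L²)
I = 163 (I = (-1052 + (-23 + 13²)) + 1069 = (-1052 + (-23 + 169)) + 1069 = (-1052 + 146) + 1069 = -906 + 1069 = 163)
o = 1/36 (o = (1/(-6) + 0)² = (-⅙ + 0)² = (-⅙)² = 1/36 ≈ 0.027778)
(I + F) + o = (163 + 435) + 1/36 = 598 + 1/36 = 21529/36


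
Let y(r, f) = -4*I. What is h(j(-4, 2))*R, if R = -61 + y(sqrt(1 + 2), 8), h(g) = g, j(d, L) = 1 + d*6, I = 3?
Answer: 1679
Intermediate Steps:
j(d, L) = 1 + 6*d
y(r, f) = -12 (y(r, f) = -4*3 = -12)
R = -73 (R = -61 - 12 = -73)
h(j(-4, 2))*R = (1 + 6*(-4))*(-73) = (1 - 24)*(-73) = -23*(-73) = 1679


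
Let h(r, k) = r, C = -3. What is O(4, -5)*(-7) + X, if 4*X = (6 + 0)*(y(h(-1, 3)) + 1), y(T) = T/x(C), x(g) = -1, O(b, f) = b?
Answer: -25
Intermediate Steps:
y(T) = -T (y(T) = T/(-1) = T*(-1) = -T)
X = 3 (X = ((6 + 0)*(-1*(-1) + 1))/4 = (6*(1 + 1))/4 = (6*2)/4 = (¼)*12 = 3)
O(4, -5)*(-7) + X = 4*(-7) + 3 = -28 + 3 = -25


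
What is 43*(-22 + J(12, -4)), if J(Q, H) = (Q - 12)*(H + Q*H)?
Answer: -946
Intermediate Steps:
J(Q, H) = (-12 + Q)*(H + H*Q)
43*(-22 + J(12, -4)) = 43*(-22 - 4*(-12 + 12**2 - 11*12)) = 43*(-22 - 4*(-12 + 144 - 132)) = 43*(-22 - 4*0) = 43*(-22 + 0) = 43*(-22) = -946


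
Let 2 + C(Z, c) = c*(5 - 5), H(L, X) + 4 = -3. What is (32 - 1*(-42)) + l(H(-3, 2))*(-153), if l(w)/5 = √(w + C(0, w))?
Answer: 74 - 2295*I ≈ 74.0 - 2295.0*I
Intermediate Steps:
H(L, X) = -7 (H(L, X) = -4 - 3 = -7)
C(Z, c) = -2 (C(Z, c) = -2 + c*(5 - 5) = -2 + c*0 = -2 + 0 = -2)
l(w) = 5*√(-2 + w) (l(w) = 5*√(w - 2) = 5*√(-2 + w))
(32 - 1*(-42)) + l(H(-3, 2))*(-153) = (32 - 1*(-42)) + (5*√(-2 - 7))*(-153) = (32 + 42) + (5*√(-9))*(-153) = 74 + (5*(3*I))*(-153) = 74 + (15*I)*(-153) = 74 - 2295*I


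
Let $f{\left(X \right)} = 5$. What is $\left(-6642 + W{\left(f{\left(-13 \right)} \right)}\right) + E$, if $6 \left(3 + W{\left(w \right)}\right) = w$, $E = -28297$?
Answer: $- \frac{209647}{6} \approx -34941.0$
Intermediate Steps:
$W{\left(w \right)} = -3 + \frac{w}{6}$
$\left(-6642 + W{\left(f{\left(-13 \right)} \right)}\right) + E = \left(-6642 + \left(-3 + \frac{1}{6} \cdot 5\right)\right) - 28297 = \left(-6642 + \left(-3 + \frac{5}{6}\right)\right) - 28297 = \left(-6642 - \frac{13}{6}\right) - 28297 = - \frac{39865}{6} - 28297 = - \frac{209647}{6}$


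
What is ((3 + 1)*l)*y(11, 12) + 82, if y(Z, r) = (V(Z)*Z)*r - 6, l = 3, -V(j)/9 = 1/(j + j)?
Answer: -638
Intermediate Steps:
V(j) = -9/(2*j) (V(j) = -9/(j + j) = -9*1/(2*j) = -9/(2*j))
y(Z, r) = -6 - 9*r/2 (y(Z, r) = ((-9/(2*Z))*Z)*r - 6 = -9*r/2 - 6 = -6 - 9*r/2)
((3 + 1)*l)*y(11, 12) + 82 = ((3 + 1)*3)*(-6 - 9/2*12) + 82 = (4*3)*(-6 - 54) + 82 = 12*(-60) + 82 = -720 + 82 = -638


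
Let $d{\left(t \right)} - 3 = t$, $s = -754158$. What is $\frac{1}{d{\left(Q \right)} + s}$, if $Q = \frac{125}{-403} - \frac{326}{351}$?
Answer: $- \frac{837}{631228772} \approx -1.326 \cdot 10^{-6}$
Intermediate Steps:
$Q = - \frac{1037}{837}$ ($Q = 125 \left(- \frac{1}{403}\right) - \frac{326}{351} = - \frac{125}{403} - \frac{326}{351} = - \frac{1037}{837} \approx -1.2389$)
$d{\left(t \right)} = 3 + t$
$\frac{1}{d{\left(Q \right)} + s} = \frac{1}{\left(3 - \frac{1037}{837}\right) - 754158} = \frac{1}{\frac{1474}{837} - 754158} = \frac{1}{- \frac{631228772}{837}} = - \frac{837}{631228772}$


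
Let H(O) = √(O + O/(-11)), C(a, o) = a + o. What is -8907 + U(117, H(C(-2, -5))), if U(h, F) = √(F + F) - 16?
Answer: -8923 + 22^(¾)*35^(¼)*√I/11 ≈ -8921.4 + 1.5883*I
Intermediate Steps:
H(O) = √110*√O/11 (H(O) = √(O + O*(-1/11)) = √(O - O/11) = √(10*O/11) = √110*√O/11)
U(h, F) = -16 + √2*√F (U(h, F) = √(2*F) - 16 = √2*√F - 16 = -16 + √2*√F)
-8907 + U(117, H(C(-2, -5))) = -8907 + (-16 + √2*√(√110*√(-2 - 5)/11)) = -8907 + (-16 + √2*√(√110*√(-7)/11)) = -8907 + (-16 + √2*√(√110*(I*√7)/11)) = -8907 + (-16 + √2*√(I*√770/11)) = -8907 + (-16 + √2*(11^(¾)*70^(¼)*√I/11)) = -8907 + (-16 + 22^(¾)*35^(¼)*√I/11) = -8923 + 22^(¾)*35^(¼)*√I/11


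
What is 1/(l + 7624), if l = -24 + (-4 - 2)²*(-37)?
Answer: 1/6268 ≈ 0.00015954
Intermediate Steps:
l = -1356 (l = -24 + (-6)²*(-37) = -24 + 36*(-37) = -24 - 1332 = -1356)
1/(l + 7624) = 1/(-1356 + 7624) = 1/6268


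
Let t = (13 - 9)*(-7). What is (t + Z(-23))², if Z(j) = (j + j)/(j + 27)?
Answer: 6241/4 ≈ 1560.3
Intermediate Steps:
Z(j) = 2*j/(27 + j) (Z(j) = (2*j)/(27 + j) = 2*j/(27 + j))
t = -28 (t = 4*(-7) = -28)
(t + Z(-23))² = (-28 + 2*(-23)/(27 - 23))² = (-28 + 2*(-23)/4)² = (-28 + 2*(-23)*(¼))² = (-28 - 23/2)² = (-79/2)² = 6241/4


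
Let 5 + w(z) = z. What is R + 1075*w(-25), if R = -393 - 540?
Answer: -33183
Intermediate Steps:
R = -933
w(z) = -5 + z
R + 1075*w(-25) = -933 + 1075*(-5 - 25) = -933 + 1075*(-30) = -933 - 32250 = -33183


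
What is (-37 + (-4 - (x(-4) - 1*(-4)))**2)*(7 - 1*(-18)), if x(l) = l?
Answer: -525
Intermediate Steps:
(-37 + (-4 - (x(-4) - 1*(-4)))**2)*(7 - 1*(-18)) = (-37 + (-4 - (-4 - 1*(-4)))**2)*(7 - 1*(-18)) = (-37 + (-4 - (-4 + 4))**2)*(7 + 18) = (-37 + (-4 - 1*0)**2)*25 = (-37 + (-4 + 0)**2)*25 = (-37 + (-4)**2)*25 = (-37 + 16)*25 = -21*25 = -525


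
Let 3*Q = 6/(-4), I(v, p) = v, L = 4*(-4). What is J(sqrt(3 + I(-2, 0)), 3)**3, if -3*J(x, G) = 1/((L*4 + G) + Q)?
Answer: 8/50243409 ≈ 1.5922e-7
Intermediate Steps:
L = -16
Q = -1/2 (Q = (6/(-4))/3 = (6*(-1/4))/3 = (1/3)*(-3/2) = -1/2 ≈ -0.50000)
J(x, G) = -1/(3*(-129/2 + G)) (J(x, G) = -1/(3*((-16*4 + G) - 1/2)) = -1/(3*((-64 + G) - 1/2)) = -1/(3*(-129/2 + G)))
J(sqrt(3 + I(-2, 0)), 3)**3 = (-2/(-387 + 6*3))**3 = (-2/(-387 + 18))**3 = (-2/(-369))**3 = (-2*(-1/369))**3 = (2/369)**3 = 8/50243409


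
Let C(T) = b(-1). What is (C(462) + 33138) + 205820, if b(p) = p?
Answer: 238957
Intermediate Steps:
C(T) = -1
(C(462) + 33138) + 205820 = (-1 + 33138) + 205820 = 33137 + 205820 = 238957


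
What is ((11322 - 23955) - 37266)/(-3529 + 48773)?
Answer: -49899/45244 ≈ -1.1029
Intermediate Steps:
((11322 - 23955) - 37266)/(-3529 + 48773) = (-12633 - 37266)/45244 = -49899*1/45244 = -49899/45244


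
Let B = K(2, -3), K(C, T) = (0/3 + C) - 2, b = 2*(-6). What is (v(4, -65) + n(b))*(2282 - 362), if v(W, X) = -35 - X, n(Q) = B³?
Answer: 57600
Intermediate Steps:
b = -12
K(C, T) = -2 + C (K(C, T) = (0*(⅓) + C) - 2 = (0 + C) - 2 = C - 2 = -2 + C)
B = 0 (B = -2 + 2 = 0)
n(Q) = 0 (n(Q) = 0³ = 0)
(v(4, -65) + n(b))*(2282 - 362) = ((-35 - 1*(-65)) + 0)*(2282 - 362) = ((-35 + 65) + 0)*1920 = (30 + 0)*1920 = 30*1920 = 57600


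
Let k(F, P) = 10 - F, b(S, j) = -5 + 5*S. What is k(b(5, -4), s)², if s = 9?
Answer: 100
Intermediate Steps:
k(b(5, -4), s)² = (10 - (-5 + 5*5))² = (10 - (-5 + 25))² = (10 - 1*20)² = (10 - 20)² = (-10)² = 100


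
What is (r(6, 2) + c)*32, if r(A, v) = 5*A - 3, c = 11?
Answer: 1216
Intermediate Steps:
r(A, v) = -3 + 5*A
(r(6, 2) + c)*32 = ((-3 + 5*6) + 11)*32 = ((-3 + 30) + 11)*32 = (27 + 11)*32 = 38*32 = 1216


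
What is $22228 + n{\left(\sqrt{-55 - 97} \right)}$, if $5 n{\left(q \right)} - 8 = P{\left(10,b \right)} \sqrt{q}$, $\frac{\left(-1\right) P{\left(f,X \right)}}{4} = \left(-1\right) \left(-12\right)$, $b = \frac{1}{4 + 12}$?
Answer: $\frac{111148}{5} - \frac{48 \cdot 2^{\frac{3}{4}} \sqrt[4]{19} \sqrt{i}}{5} \approx 22206.0 - 23.835 i$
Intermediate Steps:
$b = \frac{1}{16} \approx 0.0625$
$P{\left(f,X \right)} = -48$ ($P{\left(f,X \right)} = - 4 \left(\left(-1\right) \left(-12\right)\right) = \left(-4\right) 12 = -48$)
$n{\left(q \right)} = \frac{8}{5} - \frac{48 \sqrt{q}}{5}$ ($n{\left(q \right)} = \frac{8}{5} + \frac{\left(-48\right) \sqrt{q}}{5} = \frac{8}{5} - \frac{48 \sqrt{q}}{5}$)
$22228 + n{\left(\sqrt{-55 - 97} \right)} = 22228 + \left(\frac{8}{5} - \frac{48 \sqrt{\sqrt{-55 - 97}}}{5}\right) = 22228 + \left(\frac{8}{5} - \frac{48 \sqrt{\sqrt{-152}}}{5}\right) = 22228 + \left(\frac{8}{5} - \frac{48 \sqrt{2 i \sqrt{38}}}{5}\right) = 22228 + \left(\frac{8}{5} - \frac{48 \cdot 2^{\frac{3}{4}} \sqrt[4]{19} \sqrt{i}}{5}\right) = \frac{111148}{5} - \frac{48 \cdot 2^{\frac{3}{4}} \sqrt[4]{19} \sqrt{i}}{5}$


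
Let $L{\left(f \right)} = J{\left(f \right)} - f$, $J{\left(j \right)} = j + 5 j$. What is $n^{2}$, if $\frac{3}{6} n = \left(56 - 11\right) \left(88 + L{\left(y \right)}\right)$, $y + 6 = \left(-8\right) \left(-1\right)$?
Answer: $77792400$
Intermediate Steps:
$y = 2$ ($y = -6 - -8 = -6 + 8 = 2$)
$J{\left(j \right)} = 6 j$
$L{\left(f \right)} = 5 f$ ($L{\left(f \right)} = 6 f - f = 5 f$)
$n = 8820$ ($n = 2 \left(56 - 11\right) \left(88 + 5 \cdot 2\right) = 2 \cdot 45 \left(88 + 10\right) = 2 \cdot 45 \cdot 98 = 2 \cdot 4410 = 8820$)
$n^{2} = 8820^{2} = 77792400$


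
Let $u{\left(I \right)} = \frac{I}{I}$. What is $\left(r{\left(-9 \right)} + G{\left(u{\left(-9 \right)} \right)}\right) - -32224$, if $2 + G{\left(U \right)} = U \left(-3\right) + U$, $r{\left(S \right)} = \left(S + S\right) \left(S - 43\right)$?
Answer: $33156$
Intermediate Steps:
$u{\left(I \right)} = 1$
$r{\left(S \right)} = 2 S \left(-43 + S\right)$
$G{\left(U \right)} = -2 - 2 U$ ($G{\left(U \right)} = -2 + \left(U \left(-3\right) + U\right) = -2 + \left(- 3 U + U\right) = -2 - 2 U$)
$\left(r{\left(-9 \right)} + G{\left(u{\left(-9 \right)} \right)}\right) - -32224 = \left(2 \left(-9\right) \left(-43 - 9\right) - 4\right) - -32224 = \left(2 \left(-9\right) \left(-52\right) - 4\right) + 32224 = \left(936 - 4\right) + 32224 = 932 + 32224 = 33156$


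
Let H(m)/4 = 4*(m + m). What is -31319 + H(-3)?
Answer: -31415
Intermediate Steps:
H(m) = 32*m (H(m) = 4*(4*(m + m)) = 4*(4*(2*m)) = 4*(8*m) = 32*m)
-31319 + H(-3) = -31319 + 32*(-3) = -31319 - 96 = -31415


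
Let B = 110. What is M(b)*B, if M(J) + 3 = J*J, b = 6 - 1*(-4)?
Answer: 10670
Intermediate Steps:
b = 10 (b = 6 + 4 = 10)
M(J) = -3 + J**2 (M(J) = -3 + J*J = -3 + J**2)
M(b)*B = (-3 + 10**2)*110 = (-3 + 100)*110 = 97*110 = 10670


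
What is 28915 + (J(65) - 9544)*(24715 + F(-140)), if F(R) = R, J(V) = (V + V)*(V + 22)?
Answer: 43428365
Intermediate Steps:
J(V) = 2*V*(22 + V) (J(V) = (2*V)*(22 + V) = 2*V*(22 + V))
28915 + (J(65) - 9544)*(24715 + F(-140)) = 28915 + (2*65*(22 + 65) - 9544)*(24715 - 140) = 28915 + (2*65*87 - 9544)*24575 = 28915 + (11310 - 9544)*24575 = 28915 + 1766*24575 = 28915 + 43399450 = 43428365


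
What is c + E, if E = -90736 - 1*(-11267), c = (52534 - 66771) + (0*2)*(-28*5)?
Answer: -93706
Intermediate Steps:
c = -14237 (c = -14237 + 0*(-140) = -14237 + 0 = -14237)
E = -79469 (E = -90736 + 11267 = -79469)
c + E = -14237 - 79469 = -93706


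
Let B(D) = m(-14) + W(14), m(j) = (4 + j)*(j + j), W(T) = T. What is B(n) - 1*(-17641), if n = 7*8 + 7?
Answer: 17935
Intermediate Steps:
n = 63 (n = 56 + 7 = 63)
m(j) = 2*j*(4 + j) (m(j) = (4 + j)*(2*j) = 2*j*(4 + j))
B(D) = 294 (B(D) = 2*(-14)*(4 - 14) + 14 = 2*(-14)*(-10) + 14 = 280 + 14 = 294)
B(n) - 1*(-17641) = 294 - 1*(-17641) = 294 + 17641 = 17935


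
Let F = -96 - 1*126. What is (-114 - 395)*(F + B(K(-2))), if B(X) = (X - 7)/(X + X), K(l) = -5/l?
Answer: 1134561/10 ≈ 1.1346e+5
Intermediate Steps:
B(X) = (-7 + X)/(2*X) (B(X) = (-7 + X)/((2*X)) = (-7 + X)*(1/(2*X)) = (-7 + X)/(2*X))
F = -222 (F = -96 - 126 = -222)
(-114 - 395)*(F + B(K(-2))) = (-114 - 395)*(-222 + (-7 - 5/(-2))/(2*((-5/(-2))))) = -509*(-222 + (-7 - 5*(-½))/(2*((-5*(-½))))) = -509*(-222 + (-7 + 5/2)/(2*(5/2))) = -509*(-222 + (½)*(⅖)*(-9/2)) = -509*(-222 - 9/10) = -509*(-2229/10) = 1134561/10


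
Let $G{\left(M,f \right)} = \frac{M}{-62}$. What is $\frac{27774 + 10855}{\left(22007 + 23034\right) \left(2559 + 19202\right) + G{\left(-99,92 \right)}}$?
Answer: $\frac{2394998}{60768506561} \approx 3.9412 \cdot 10^{-5}$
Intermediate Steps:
$G{\left(M,f \right)} = - \frac{M}{62}$ ($G{\left(M,f \right)} = M \left(- \frac{1}{62}\right) = - \frac{M}{62}$)
$\frac{27774 + 10855}{\left(22007 + 23034\right) \left(2559 + 19202\right) + G{\left(-99,92 \right)}} = \frac{27774 + 10855}{\left(22007 + 23034\right) \left(2559 + 19202\right) - - \frac{99}{62}} = \frac{38629}{45041 \cdot 21761 + \frac{99}{62}} = \frac{38629}{980137201 + \frac{99}{62}} = \frac{38629}{\frac{60768506561}{62}} = 38629 \cdot \frac{62}{60768506561} = \frac{2394998}{60768506561}$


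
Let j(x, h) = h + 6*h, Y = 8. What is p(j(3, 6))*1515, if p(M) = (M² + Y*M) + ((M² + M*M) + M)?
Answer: 8590050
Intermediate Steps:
j(x, h) = 7*h
p(M) = 3*M² + 9*M (p(M) = (M² + 8*M) + ((M² + M*M) + M) = (M² + 8*M) + ((M² + M²) + M) = (M² + 8*M) + (2*M² + M) = (M² + 8*M) + (M + 2*M²) = 3*M² + 9*M)
p(j(3, 6))*1515 = (3*(7*6)*(3 + 7*6))*1515 = (3*42*(3 + 42))*1515 = (3*42*45)*1515 = 5670*1515 = 8590050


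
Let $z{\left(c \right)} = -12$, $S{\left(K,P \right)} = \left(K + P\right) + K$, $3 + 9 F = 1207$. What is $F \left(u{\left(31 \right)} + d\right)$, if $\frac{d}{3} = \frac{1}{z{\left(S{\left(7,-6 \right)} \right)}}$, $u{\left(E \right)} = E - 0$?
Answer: $\frac{12341}{3} \approx 4113.7$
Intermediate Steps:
$F = \frac{1204}{9}$ ($F = - \frac{1}{3} + \frac{1}{9} \cdot 1207 = - \frac{1}{3} + \frac{1207}{9} = \frac{1204}{9} \approx 133.78$)
$S{\left(K,P \right)} = P + 2 K$
$u{\left(E \right)} = E$ ($u{\left(E \right)} = E + 0 = E$)
$d = - \frac{1}{4}$ ($d = \frac{3}{-12} = 3 \left(- \frac{1}{12}\right) = - \frac{1}{4} \approx -0.25$)
$F \left(u{\left(31 \right)} + d\right) = \frac{1204 \left(31 - \frac{1}{4}\right)}{9} = \frac{1204}{9} \cdot \frac{123}{4} = \frac{12341}{3}$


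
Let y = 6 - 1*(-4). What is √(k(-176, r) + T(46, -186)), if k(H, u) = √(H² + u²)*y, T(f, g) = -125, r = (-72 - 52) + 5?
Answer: √(-125 + 10*√45137) ≈ 44.716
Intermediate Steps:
r = -119 (r = -124 + 5 = -119)
y = 10 (y = 6 + 4 = 10)
k(H, u) = 10*√(H² + u²) (k(H, u) = √(H² + u²)*10 = 10*√(H² + u²))
√(k(-176, r) + T(46, -186)) = √(10*√((-176)² + (-119)²) - 125) = √(10*√(30976 + 14161) - 125) = √(10*√45137 - 125) = √(-125 + 10*√45137)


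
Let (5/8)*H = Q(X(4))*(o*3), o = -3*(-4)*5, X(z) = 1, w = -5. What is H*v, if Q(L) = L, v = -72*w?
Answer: 103680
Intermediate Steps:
v = 360 (v = -72*(-5) = 360)
o = 60 (o = 12*5 = 60)
H = 288 (H = 8*(1*(60*3))/5 = 8*(1*180)/5 = (8/5)*180 = 288)
H*v = 288*360 = 103680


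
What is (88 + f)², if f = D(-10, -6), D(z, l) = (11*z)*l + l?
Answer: 550564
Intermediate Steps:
D(z, l) = l + 11*l*z (D(z, l) = 11*l*z + l = l + 11*l*z)
f = 654 (f = -6*(1 + 11*(-10)) = -6*(1 - 110) = -6*(-109) = 654)
(88 + f)² = (88 + 654)² = 742² = 550564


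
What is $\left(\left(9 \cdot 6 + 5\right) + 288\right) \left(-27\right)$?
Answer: $-9369$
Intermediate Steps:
$\left(\left(9 \cdot 6 + 5\right) + 288\right) \left(-27\right) = \left(\left(54 + 5\right) + 288\right) \left(-27\right) = \left(59 + 288\right) \left(-27\right) = 347 \left(-27\right) = -9369$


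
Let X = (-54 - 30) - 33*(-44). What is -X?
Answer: -1368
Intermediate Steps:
X = 1368 (X = -84 + 1452 = 1368)
-X = -1*1368 = -1368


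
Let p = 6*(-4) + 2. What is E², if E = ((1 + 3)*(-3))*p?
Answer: 69696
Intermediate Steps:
p = -22 (p = -24 + 2 = -22)
E = 264 (E = ((1 + 3)*(-3))*(-22) = (4*(-3))*(-22) = -12*(-22) = 264)
E² = 264² = 69696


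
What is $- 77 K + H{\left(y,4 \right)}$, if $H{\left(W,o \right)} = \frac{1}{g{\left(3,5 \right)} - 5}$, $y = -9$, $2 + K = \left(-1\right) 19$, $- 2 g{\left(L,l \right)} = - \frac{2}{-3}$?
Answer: $\frac{25869}{16} \approx 1616.8$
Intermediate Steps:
$g{\left(L,l \right)} = - \frac{1}{3}$ ($g{\left(L,l \right)} = - \frac{\left(-2\right) \frac{1}{-3}}{2} = - \frac{\left(-2\right) \left(- \frac{1}{3}\right)}{2} = \left(- \frac{1}{2}\right) \frac{2}{3} = - \frac{1}{3}$)
$K = -21$ ($K = -2 - 19 = -21$)
$H{\left(W,o \right)} = - \frac{3}{16}$ ($H{\left(W,o \right)} = \frac{1}{- \frac{1}{3} - 5} = \frac{1}{- \frac{16}{3}} = - \frac{3}{16}$)
$- 77 K + H{\left(y,4 \right)} = \left(-77\right) \left(-21\right) - \frac{3}{16} = 1617 - \frac{3}{16} = \frac{25869}{16}$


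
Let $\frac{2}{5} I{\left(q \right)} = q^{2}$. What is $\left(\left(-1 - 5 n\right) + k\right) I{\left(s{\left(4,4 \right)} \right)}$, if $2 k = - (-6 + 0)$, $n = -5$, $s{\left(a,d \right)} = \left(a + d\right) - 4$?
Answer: $1080$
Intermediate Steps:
$s{\left(a,d \right)} = -4 + a + d$
$I{\left(q \right)} = \frac{5 q^{2}}{2}$
$k = 3$ ($k = \frac{\left(-1\right) \left(-6 + 0\right)}{2} = \frac{\left(-1\right) \left(-6\right)}{2} = \frac{1}{2} \cdot 6 = 3$)
$\left(\left(-1 - 5 n\right) + k\right) I{\left(s{\left(4,4 \right)} \right)} = \left(\left(-1 - -25\right) + 3\right) \frac{5 \left(-4 + 4 + 4\right)^{2}}{2} = \left(\left(-1 + 25\right) + 3\right) \frac{5 \cdot 4^{2}}{2} = \left(24 + 3\right) \frac{5}{2} \cdot 16 = 27 \cdot 40 = 1080$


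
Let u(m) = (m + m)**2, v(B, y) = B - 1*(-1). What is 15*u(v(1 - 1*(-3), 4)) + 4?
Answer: 1504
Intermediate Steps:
v(B, y) = 1 + B (v(B, y) = B + 1 = 1 + B)
u(m) = 4*m**2 (u(m) = (2*m)**2 = 4*m**2)
15*u(v(1 - 1*(-3), 4)) + 4 = 15*(4*(1 + (1 - 1*(-3)))**2) + 4 = 15*(4*(1 + (1 + 3))**2) + 4 = 15*(4*(1 + 4)**2) + 4 = 15*(4*5**2) + 4 = 15*(4*25) + 4 = 15*100 + 4 = 1500 + 4 = 1504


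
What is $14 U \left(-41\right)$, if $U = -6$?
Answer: $3444$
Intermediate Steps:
$14 U \left(-41\right) = 14 \left(-6\right) \left(-41\right) = \left(-84\right) \left(-41\right) = 3444$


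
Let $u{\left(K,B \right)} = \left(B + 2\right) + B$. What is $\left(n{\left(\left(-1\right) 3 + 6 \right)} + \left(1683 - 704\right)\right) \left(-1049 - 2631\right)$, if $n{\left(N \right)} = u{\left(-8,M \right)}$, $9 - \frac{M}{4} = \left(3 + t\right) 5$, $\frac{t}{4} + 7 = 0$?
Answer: $-7555040$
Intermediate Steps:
$t = -28$ ($t = -28 + 4 \cdot 0 = -28 + 0 = -28$)
$M = 536$ ($M = 36 - 4 \left(3 - 28\right) 5 = 36 - 4 \left(\left(-25\right) 5\right) = 36 - -500 = 36 + 500 = 536$)
$u{\left(K,B \right)} = 2 + 2 B$ ($u{\left(K,B \right)} = \left(2 + B\right) + B = 2 + 2 B$)
$n{\left(N \right)} = 1074$ ($n{\left(N \right)} = 2 + 2 \cdot 536 = 2 + 1072 = 1074$)
$\left(n{\left(\left(-1\right) 3 + 6 \right)} + \left(1683 - 704\right)\right) \left(-1049 - 2631\right) = \left(1074 + \left(1683 - 704\right)\right) \left(-1049 - 2631\right) = \left(1074 + \left(1683 - 704\right)\right) \left(-3680\right) = \left(1074 + 979\right) \left(-3680\right) = 2053 \left(-3680\right) = -7555040$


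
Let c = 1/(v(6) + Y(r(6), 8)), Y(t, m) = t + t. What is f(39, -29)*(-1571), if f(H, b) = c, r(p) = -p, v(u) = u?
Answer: 1571/6 ≈ 261.83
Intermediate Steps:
Y(t, m) = 2*t
c = -⅙ (c = 1/(6 + 2*(-1*6)) = 1/(6 + 2*(-6)) = 1/(6 - 12) = 1/(-6) = -⅙ ≈ -0.16667)
f(H, b) = -⅙
f(39, -29)*(-1571) = -⅙*(-1571) = 1571/6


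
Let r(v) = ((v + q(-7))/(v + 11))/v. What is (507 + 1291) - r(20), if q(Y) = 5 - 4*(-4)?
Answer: 1114719/620 ≈ 1797.9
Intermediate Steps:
q(Y) = 21 (q(Y) = 5 + 16 = 21)
r(v) = (21 + v)/(v*(11 + v)) (r(v) = ((v + 21)/(v + 11))/v = ((21 + v)/(11 + v))/v = (21 + v)/(v*(11 + v)))
(507 + 1291) - r(20) = (507 + 1291) - (21 + 20)/(20*(11 + 20)) = 1798 - 41/(20*31) = 1798 - 1*41/620 = 1798 - 41/620 = 1114719/620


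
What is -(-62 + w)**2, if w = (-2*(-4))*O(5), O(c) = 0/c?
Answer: -3844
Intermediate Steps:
O(c) = 0
w = 0 (w = -2*(-4)*0 = 8*0 = 0)
-(-62 + w)**2 = -(-62 + 0)**2 = -1*(-62)**2 = -1*3844 = -3844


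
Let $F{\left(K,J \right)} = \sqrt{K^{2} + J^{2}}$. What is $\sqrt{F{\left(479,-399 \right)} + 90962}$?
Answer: $\sqrt{90962 + \sqrt{388642}} \approx 302.63$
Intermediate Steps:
$F{\left(K,J \right)} = \sqrt{J^{2} + K^{2}}$
$\sqrt{F{\left(479,-399 \right)} + 90962} = \sqrt{\sqrt{\left(-399\right)^{2} + 479^{2}} + 90962} = \sqrt{\sqrt{159201 + 229441} + 90962} = \sqrt{\sqrt{388642} + 90962} = \sqrt{90962 + \sqrt{388642}}$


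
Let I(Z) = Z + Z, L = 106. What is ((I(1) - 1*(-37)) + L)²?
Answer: 21025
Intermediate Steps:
I(Z) = 2*Z
((I(1) - 1*(-37)) + L)² = ((2*1 - 1*(-37)) + 106)² = ((2 + 37) + 106)² = (39 + 106)² = 145² = 21025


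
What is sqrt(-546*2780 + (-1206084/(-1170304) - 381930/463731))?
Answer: I*sqrt(194036995628348857010004466)/11306380088 ≈ 1232.0*I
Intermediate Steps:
sqrt(-546*2780 + (-1206084/(-1170304) - 381930/463731)) = sqrt(-1517880 + (-1206084*(-1/1170304) - 381930*1/463731)) = sqrt(-1517880 + (301521/292576 - 127310/154577)) = sqrt(-1517880 + 9360361057/45225520352) = sqrt(-68646903471532703/45225520352) = I*sqrt(194036995628348857010004466)/11306380088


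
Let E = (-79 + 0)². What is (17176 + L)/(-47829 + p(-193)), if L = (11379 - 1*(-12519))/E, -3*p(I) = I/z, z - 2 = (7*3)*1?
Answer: -3699066333/10297674964 ≈ -0.35921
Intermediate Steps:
z = 23 (z = 2 + (7*3)*1 = 2 + 21*1 = 2 + 21 = 23)
E = 6241 (E = (-79)² = 6241)
p(I) = -I/69 (p(I) = -I/(3*23) = -I/69)
L = 23898/6241 (L = (11379 - 1*(-12519))/6241 = (11379 + 12519)*(1/6241) = 23898*(1/6241) = 23898/6241 ≈ 3.8292)
(17176 + L)/(-47829 + p(-193)) = (17176 + 23898/6241)/(-47829 - 1/69*(-193)) = 107219314/(6241*(-47829 + 193/69)) = 107219314/(6241*(-3300008/69)) = (107219314/6241)*(-69/3300008) = -3699066333/10297674964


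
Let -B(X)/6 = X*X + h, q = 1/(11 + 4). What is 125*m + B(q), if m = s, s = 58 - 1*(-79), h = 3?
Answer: 1283023/75 ≈ 17107.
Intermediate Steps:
q = 1/15 ≈ 0.066667
B(X) = -18 - 6*X² (B(X) = -6*(X*X + 3) = -6*(X² + 3) = -6*(3 + X²) = -18 - 6*X²)
s = 137 (s = 58 + 79 = 137)
m = 137
125*m + B(q) = 125*137 + (-18 - 6*(1/15)²) = 17125 + (-18 - 6*1/225) = 17125 + (-18 - 2/75) = 17125 - 1352/75 = 1283023/75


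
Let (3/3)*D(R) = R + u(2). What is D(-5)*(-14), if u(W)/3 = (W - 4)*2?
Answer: 238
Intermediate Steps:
u(W) = -24 + 6*W (u(W) = 3*((W - 4)*2) = 3*((-4 + W)*2) = 3*(-8 + 2*W) = -24 + 6*W)
D(R) = -12 + R (D(R) = R + (-24 + 6*2) = R + (-24 + 12) = R - 12 = -12 + R)
D(-5)*(-14) = (-12 - 5)*(-14) = -17*(-14) = 238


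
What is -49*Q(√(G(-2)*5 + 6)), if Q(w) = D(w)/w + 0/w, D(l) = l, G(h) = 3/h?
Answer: -49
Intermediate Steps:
Q(w) = 1 (Q(w) = w/w + 0/w = 1 + 0 = 1)
-49*Q(√(G(-2)*5 + 6)) = -49*1 = -49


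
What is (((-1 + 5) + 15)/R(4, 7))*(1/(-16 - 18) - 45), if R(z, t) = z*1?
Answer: -29089/136 ≈ -213.89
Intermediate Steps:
R(z, t) = z
(((-1 + 5) + 15)/R(4, 7))*(1/(-16 - 18) - 45) = (((-1 + 5) + 15)/4)*(1/(-16 - 18) - 45) = ((4 + 15)*(¼))*(1/(-34) - 45) = (19*(¼))*(-1/34 - 45) = (19/4)*(-1531/34) = -29089/136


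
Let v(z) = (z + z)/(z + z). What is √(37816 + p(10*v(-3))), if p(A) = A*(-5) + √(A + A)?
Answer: √(37766 + 2*√5) ≈ 194.35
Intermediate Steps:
v(z) = 1 (v(z) = (2*z)/((2*z)) = (2*z)*(1/(2*z)) = 1)
p(A) = -5*A + √2*√A (p(A) = -5*A + √(2*A) = -5*A + √2*√A)
√(37816 + p(10*v(-3))) = √(37816 + (-50 + √2*√(10*1))) = √(37816 + (-5*10 + √2*√10)) = √(37816 + (-50 + 2*√5)) = √(37766 + 2*√5)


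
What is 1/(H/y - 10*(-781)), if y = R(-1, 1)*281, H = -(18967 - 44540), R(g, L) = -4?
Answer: 1124/8752867 ≈ 0.00012841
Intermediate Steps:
H = 25573 (H = -1*(-25573) = 25573)
y = -1124 (y = -4*281 = -1124)
1/(H/y - 10*(-781)) = 1/(25573/(-1124) - 10*(-781)) = 1/(25573*(-1/1124) + 7810) = 1/(-25573/1124 + 7810) = 1/(8752867/1124) = 1124/8752867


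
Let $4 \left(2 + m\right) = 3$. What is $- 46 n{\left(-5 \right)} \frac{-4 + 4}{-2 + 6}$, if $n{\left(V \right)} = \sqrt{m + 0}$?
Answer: $0$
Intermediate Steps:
$m = - \frac{5}{4}$ ($m = -2 + \frac{1}{4} \cdot 3 = -2 + \frac{3}{4} = - \frac{5}{4} \approx -1.25$)
$n{\left(V \right)} = \frac{i \sqrt{5}}{2}$ ($n{\left(V \right)} = \sqrt{- \frac{5}{4} + 0} = \sqrt{- \frac{5}{4}} = \frac{i \sqrt{5}}{2}$)
$- 46 n{\left(-5 \right)} \frac{-4 + 4}{-2 + 6} = - 46 \frac{i \sqrt{5}}{2} \frac{-4 + 4}{-2 + 6} = - 23 i \sqrt{5} \cdot \frac{0}{4} = - 23 i \sqrt{5} \cdot 0 \cdot \frac{1}{4} = - 23 i \sqrt{5} \cdot 0 = 0$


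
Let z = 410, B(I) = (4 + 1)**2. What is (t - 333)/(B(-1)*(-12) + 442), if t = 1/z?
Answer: -136529/58220 ≈ -2.3451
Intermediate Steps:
B(I) = 25 (B(I) = 5**2 = 25)
t = 1/410 ≈ 0.0024390
(t - 333)/(B(-1)*(-12) + 442) = (1/410 - 333)/(25*(-12) + 442) = -136529/(410*(-300 + 442)) = -136529/410/142 = -136529/410*1/142 = -136529/58220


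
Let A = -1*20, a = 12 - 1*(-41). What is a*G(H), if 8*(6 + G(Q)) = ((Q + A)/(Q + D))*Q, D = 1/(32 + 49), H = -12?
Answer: -514842/971 ≈ -530.22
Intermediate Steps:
a = 53 (a = 12 + 41 = 53)
A = -20
D = 1/81 ≈ 0.012346
G(Q) = -6 + Q*(-20 + Q)/(8*(1/81 + Q)) (G(Q) = -6 + (((Q - 20)/(Q + 1/81))*Q)/8 = -6 + (((-20 + Q)/(1/81 + Q))*Q)/8 = -6 + (Q*(-20 + Q)/(1/81 + Q))/8 = -6 + Q*(-20 + Q)/(8*(1/81 + Q)))
a*G(H) = 53*(3*(-16 - 1836*(-12) + 27*(-12)²)/(8*(1 + 81*(-12)))) = 53*(3*(-16 + 22032 + 27*144)/(8*(1 - 972))) = 53*((3/8)*(-16 + 22032 + 3888)/(-971)) = 53*((3/8)*(-1/971)*25904) = 53*(-9714/971) = -514842/971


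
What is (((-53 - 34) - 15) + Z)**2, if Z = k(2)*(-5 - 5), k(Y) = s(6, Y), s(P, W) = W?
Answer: 14884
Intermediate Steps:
k(Y) = Y
Z = -20 (Z = 2*(-5 - 5) = 2*(-10) = -20)
(((-53 - 34) - 15) + Z)**2 = (((-53 - 34) - 15) - 20)**2 = ((-87 - 15) - 20)**2 = (-102 - 20)**2 = (-122)**2 = 14884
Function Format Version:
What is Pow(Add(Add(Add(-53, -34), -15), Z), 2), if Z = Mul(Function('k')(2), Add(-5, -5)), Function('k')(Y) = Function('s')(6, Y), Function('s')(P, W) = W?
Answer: 14884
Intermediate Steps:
Function('k')(Y) = Y
Z = -20 (Z = Mul(2, Add(-5, -5)) = Mul(2, -10) = -20)
Pow(Add(Add(Add(-53, -34), -15), Z), 2) = Pow(Add(Add(Add(-53, -34), -15), -20), 2) = Pow(Add(Add(-87, -15), -20), 2) = Pow(Add(-102, -20), 2) = Pow(-122, 2) = 14884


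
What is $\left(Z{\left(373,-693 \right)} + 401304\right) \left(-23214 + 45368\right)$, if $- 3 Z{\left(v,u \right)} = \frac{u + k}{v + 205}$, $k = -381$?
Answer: $\frac{2569355233390}{289} \approx 8.8905 \cdot 10^{9}$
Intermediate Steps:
$Z{\left(v,u \right)} = - \frac{-381 + u}{3 \left(205 + v\right)}$ ($Z{\left(v,u \right)} = - \frac{\left(u - 381\right) \frac{1}{v + 205}}{3} = - \frac{\left(-381 + u\right) \frac{1}{205 + v}}{3} = - \frac{\frac{1}{205 + v} \left(-381 + u\right)}{3} = - \frac{-381 + u}{3 \left(205 + v\right)}$)
$\left(Z{\left(373,-693 \right)} + 401304\right) \left(-23214 + 45368\right) = \left(\frac{381 - -693}{3 \left(205 + 373\right)} + 401304\right) \left(-23214 + 45368\right) = \left(\frac{381 + 693}{3 \cdot 578} + 401304\right) 22154 = \left(\frac{1}{3} \cdot \frac{1}{578} \cdot 1074 + 401304\right) 22154 = \left(\frac{179}{289} + 401304\right) 22154 = \frac{115977035}{289} \cdot 22154 = \frac{2569355233390}{289}$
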